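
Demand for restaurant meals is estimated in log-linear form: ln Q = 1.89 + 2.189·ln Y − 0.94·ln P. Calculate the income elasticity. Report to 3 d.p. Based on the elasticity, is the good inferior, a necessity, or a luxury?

In a log-linear demand, the coefficient on ln Y is the income elasticity.
So η = 2.189.
η > 1 ⇒ luxury.

2.189 (luxury)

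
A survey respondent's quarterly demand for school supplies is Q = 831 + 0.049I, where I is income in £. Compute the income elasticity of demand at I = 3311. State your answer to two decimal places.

At I = 3311: Q = 993.239.
dQ/dI = 0.049.
η = (dQ/dI)·(I/Q) = 0.049 × (3311/993.239) = 0.16.

0.16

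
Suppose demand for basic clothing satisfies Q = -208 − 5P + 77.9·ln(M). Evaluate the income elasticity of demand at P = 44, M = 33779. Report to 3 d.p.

At P = 44, M = 33779: Q = 384.310.
Holding P constant, ∂Q/∂M = 77.9/M = 0.00230617.
η_M = (∂Q/∂M)·(M/Q) = 0.00230617 × (33779/384.310) = 0.203.

0.203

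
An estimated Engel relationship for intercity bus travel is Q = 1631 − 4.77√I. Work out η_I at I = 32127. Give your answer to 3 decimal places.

-0.551

At I = 32127: Q = 776.025.
dQ/dI = -4.77/(2√I) = -0.0133062 at this income.
η = (dQ/dI)·(I/Q) = -0.0133062 × (32127/776.025) = -0.551.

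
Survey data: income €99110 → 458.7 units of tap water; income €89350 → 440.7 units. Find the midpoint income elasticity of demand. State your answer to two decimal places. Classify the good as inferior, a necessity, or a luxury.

ΔQ = 440.7 − 458.7 = -18; midpoint Q̄ = (458.7 + 440.7)/2 = 449.7.
ΔI = 89350 − 99110 = -9760; midpoint Ī = (99110 + 89350)/2 = 94230.
η = (ΔQ/Q̄) ÷ (ΔI/Ī) = (-18/449.7) ÷ (-9760/94230) = 0.39.
0 < η < 1 ⇒ necessity.

0.39 (necessity)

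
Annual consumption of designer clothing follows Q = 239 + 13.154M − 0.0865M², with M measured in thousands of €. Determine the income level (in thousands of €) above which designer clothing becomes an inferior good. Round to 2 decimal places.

dQ/dM = 13.154 − 0.173M.
The good is inferior where dQ/dM < 0. Setting dQ/dM = 0 gives M = 13.154 / 0.173 = 76.03.

76.03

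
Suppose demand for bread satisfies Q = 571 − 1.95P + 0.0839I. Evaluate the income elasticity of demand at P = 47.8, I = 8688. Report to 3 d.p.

0.604

At P = 47.8, I = 8688: Q = 1206.713.
Holding P constant, ∂Q/∂I = 0.0839.
η_I = (∂Q/∂I)·(I/Q) = 0.0839 × (8688/1206.713) = 0.604.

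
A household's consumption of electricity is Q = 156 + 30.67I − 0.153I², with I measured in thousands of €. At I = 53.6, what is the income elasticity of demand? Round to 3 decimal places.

0.562

At I = 53.6: Q = 1360.3491.
dQ/dI = 30.67 − 0.306I = 14.26840.
η = (dQ/dI)·(I/Q) = 14.26840 × (53.6/1360.3491) = 0.562.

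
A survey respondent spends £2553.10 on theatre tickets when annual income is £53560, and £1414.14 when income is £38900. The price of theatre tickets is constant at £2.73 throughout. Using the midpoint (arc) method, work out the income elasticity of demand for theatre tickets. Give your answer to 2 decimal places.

1.81

With a constant price, Q₁ = 2553.10/2.73 = 935.201 and Q₂ = 1414.14/2.73 = 518.000 (equivalently, work directly with expenditure since P cancels).
Midpoint %ΔQ = (1414.14 − 2553.10)/1983.62 = -0.57418; midpoint %ΔI = (38900 − 53560)/46230 = -0.31711.
η = -0.57418 / -0.31711 = 1.81.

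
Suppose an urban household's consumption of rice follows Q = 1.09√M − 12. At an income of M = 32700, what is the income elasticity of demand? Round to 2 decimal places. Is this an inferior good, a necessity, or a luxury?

0.53 (necessity)

At M = 32700: Q = 185.106.
dQ/dM = 1.09/(2√M) = 0.00301386 at this income.
η = (dQ/dM)·(M/Q) = 0.00301386 × (32700/185.106) = 0.53.
Since 0 < η < 1, the good is a necessity.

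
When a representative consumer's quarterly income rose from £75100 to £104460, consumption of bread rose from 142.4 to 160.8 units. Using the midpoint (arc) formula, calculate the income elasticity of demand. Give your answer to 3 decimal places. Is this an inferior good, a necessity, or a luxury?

0.371 (necessity)

ΔQ = 160.8 − 142.4 = 18.4; midpoint Q̄ = (142.4 + 160.8)/2 = 151.6.
ΔI = 104460 − 75100 = 29360; midpoint Ī = (75100 + 104460)/2 = 89780.
η = (ΔQ/Q̄) ÷ (ΔI/Ī) = (18.4/151.6) ÷ (29360/89780) = 0.371.
0 < η < 1 ⇒ necessity.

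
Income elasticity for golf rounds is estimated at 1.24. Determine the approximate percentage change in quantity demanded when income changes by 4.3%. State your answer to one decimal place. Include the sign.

5.3%

%ΔQ ≈ η × %ΔI = 1.24 × 4.3% = 5.3%.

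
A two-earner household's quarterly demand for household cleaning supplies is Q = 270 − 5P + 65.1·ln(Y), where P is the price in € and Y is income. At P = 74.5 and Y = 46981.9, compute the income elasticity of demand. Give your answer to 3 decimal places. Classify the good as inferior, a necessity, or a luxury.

At P = 74.5, Y = 46981.9: Q = 597.814.
Holding P constant, ∂Q/∂Y = 65.1/Y = 0.00138564.
η_Y = (∂Q/∂Y)·(Y/Q) = 0.00138564 × (46981.9/597.814) = 0.109.
Since 0 < η < 1, this is a necessity.

0.109 (necessity)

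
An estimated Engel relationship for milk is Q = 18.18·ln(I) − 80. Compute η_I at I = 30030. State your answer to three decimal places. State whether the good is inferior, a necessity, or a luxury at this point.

0.169 (necessity)

At I = 30030: Q = 107.435.
dQ/dI = 18.18/I = 0.000605395 at this income.
η = (dQ/dI)·(I/Q) = 0.000605395 × (30030/107.435) = 0.169.
Since 0 < η < 1, the good is a necessity.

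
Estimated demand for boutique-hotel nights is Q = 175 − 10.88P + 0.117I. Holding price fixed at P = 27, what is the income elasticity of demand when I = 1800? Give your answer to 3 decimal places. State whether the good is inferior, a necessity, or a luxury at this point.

2.293 (luxury)

At P = 27, I = 1800: Q = 91.840.
Holding P constant, ∂Q/∂I = 0.117.
η_I = (∂Q/∂I)·(I/Q) = 0.117 × (1800/91.840) = 2.293.
Since η > 1, this is a luxury.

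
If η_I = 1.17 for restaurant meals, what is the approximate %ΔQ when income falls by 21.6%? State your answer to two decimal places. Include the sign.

%ΔQ ≈ η × %ΔI = 1.17 × (-21.6%) = -25.27%.

-25.27%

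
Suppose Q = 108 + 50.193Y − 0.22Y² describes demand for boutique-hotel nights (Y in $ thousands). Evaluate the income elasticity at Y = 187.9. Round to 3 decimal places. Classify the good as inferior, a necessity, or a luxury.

-3.445 (inferior good)

At Y = 187.9: Q = 1771.8545.
dQ/dY = 50.193 − 0.44Y = -32.48300.
η = (dQ/dY)·(Y/Q) = -32.48300 × (187.9/1771.8545) = -3.445.
η < 0 ⇒ inferior good.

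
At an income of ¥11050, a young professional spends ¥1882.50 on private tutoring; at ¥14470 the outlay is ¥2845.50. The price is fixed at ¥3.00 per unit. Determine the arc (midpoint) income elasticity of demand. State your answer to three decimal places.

1.520

With a constant price, Q₁ = 1882.50/3.00 = 627.500 and Q₂ = 2845.50/3.00 = 948.500 (equivalently, work directly with expenditure since P cancels).
Midpoint %ΔQ = (2845.50 − 1882.50)/2364.00 = 0.40736; midpoint %ΔI = (14470 − 11050)/12760 = 0.26803.
η = 0.40736 / 0.26803 = 1.520.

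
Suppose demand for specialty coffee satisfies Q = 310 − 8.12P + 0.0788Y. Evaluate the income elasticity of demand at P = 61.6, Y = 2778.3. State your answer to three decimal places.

At P = 61.6, Y = 2778.3: Q = 28.738.
Holding P constant, ∂Q/∂Y = 0.0788.
η_Y = (∂Q/∂Y)·(Y/Q) = 0.0788 × (2778.3/28.738) = 7.618.

7.618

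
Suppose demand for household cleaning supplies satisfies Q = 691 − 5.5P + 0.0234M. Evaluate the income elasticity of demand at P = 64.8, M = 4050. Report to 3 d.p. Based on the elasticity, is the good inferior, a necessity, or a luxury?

0.221 (necessity)

At P = 64.8, M = 4050: Q = 429.370.
Holding P constant, ∂Q/∂M = 0.0234.
η_M = (∂Q/∂M)·(M/Q) = 0.0234 × (4050/429.370) = 0.221.
Since 0 < η < 1, this is a necessity.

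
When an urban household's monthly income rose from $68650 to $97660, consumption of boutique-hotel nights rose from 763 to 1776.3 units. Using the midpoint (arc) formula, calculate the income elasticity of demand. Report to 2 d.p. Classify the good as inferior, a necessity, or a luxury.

ΔQ = 1776.3 − 763 = 1013.3; midpoint Q̄ = (763 + 1776.3)/2 = 1269.65.
ΔI = 97660 − 68650 = 29010; midpoint Ī = (68650 + 97660)/2 = 83155.
η = (ΔQ/Q̄) ÷ (ΔI/Ī) = (1013.3/1269.65) ÷ (29010/83155) = 2.29.
η > 1 ⇒ luxury.

2.29 (luxury)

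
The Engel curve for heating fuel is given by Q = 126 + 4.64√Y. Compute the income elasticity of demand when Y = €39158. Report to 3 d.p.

0.440

At Y = 39158: Q = 1044.181.
dQ/dY = 4.64/(2√Y) = 0.0117241 at this income.
η = (dQ/dY)·(Y/Q) = 0.0117241 × (39158/1044.181) = 0.440.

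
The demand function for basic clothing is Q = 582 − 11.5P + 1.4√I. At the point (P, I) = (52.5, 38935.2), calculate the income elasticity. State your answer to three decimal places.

0.543

At P = 52.5, I = 38935.2: Q = 254.498.
Holding P constant, ∂Q/∂I = 1.4/(2√I) = 0.00354754.
η_I = (∂Q/∂I)·(I/Q) = 0.00354754 × (38935.2/254.498) = 0.543.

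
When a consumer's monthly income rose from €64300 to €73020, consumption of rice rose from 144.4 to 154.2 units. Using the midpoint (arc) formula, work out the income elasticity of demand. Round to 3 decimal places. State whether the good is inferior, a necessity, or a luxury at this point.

0.517 (necessity)

ΔQ = 154.2 − 144.4 = 9.8; midpoint Q̄ = (144.4 + 154.2)/2 = 149.3.
ΔI = 73020 − 64300 = 8720; midpoint Ī = (64300 + 73020)/2 = 68660.
η = (ΔQ/Q̄) ÷ (ΔI/Ī) = (9.8/149.3) ÷ (8720/68660) = 0.517.
0 < η < 1 ⇒ necessity.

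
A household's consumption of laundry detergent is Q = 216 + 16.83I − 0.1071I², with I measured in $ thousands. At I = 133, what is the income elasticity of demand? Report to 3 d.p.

-2.769

At I = 133: Q = 559.8981.
dQ/dI = 16.83 − 0.2142I = -11.65860.
η = (dQ/dI)·(I/Q) = -11.65860 × (133/559.8981) = -2.769.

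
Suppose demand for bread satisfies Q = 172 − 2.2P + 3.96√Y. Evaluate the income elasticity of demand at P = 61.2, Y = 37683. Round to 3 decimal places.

At P = 61.2, Y = 37683: Q = 806.080.
Holding P constant, ∂Q/∂Y = 3.96/(2√Y) = 0.0101998.
η_Y = (∂Q/∂Y)·(Y/Q) = 0.0101998 × (37683/806.080) = 0.477.

0.477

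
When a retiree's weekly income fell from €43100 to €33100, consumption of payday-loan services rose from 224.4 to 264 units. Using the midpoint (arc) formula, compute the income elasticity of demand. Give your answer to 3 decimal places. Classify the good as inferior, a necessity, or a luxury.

ΔQ = 264 − 224.4 = 39.6; midpoint Q̄ = (224.4 + 264)/2 = 244.2.
ΔI = 33100 − 43100 = -10000; midpoint Ī = (43100 + 33100)/2 = 38100.
η = (ΔQ/Q̄) ÷ (ΔI/Ī) = (39.6/244.2) ÷ (-10000/38100) = -0.618.
η < 0 ⇒ inferior good.

-0.618 (inferior good)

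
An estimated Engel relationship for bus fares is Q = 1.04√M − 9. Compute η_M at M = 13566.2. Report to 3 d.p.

0.540

At M = 13566.2: Q = 112.133.
dQ/dM = 1.04/(2√M) = 0.00446451 at this income.
η = (dQ/dM)·(M/Q) = 0.00446451 × (13566.2/112.133) = 0.540.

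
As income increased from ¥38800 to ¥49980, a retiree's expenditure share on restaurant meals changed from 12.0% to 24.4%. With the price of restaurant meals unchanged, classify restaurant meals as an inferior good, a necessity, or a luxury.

luxury

The budget share rises as income rises, so η > 1.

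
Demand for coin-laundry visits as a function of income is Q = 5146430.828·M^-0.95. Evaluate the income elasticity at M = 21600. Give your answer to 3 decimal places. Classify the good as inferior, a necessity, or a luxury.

For Q = A·M^β the income elasticity is constant and equal to β.
Here β = -0.95, so η = -0.950.
Since η < 0, the good is an inferior good.

-0.950 (inferior good)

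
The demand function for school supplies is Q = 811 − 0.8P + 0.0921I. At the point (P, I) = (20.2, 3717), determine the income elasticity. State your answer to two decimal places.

0.30

At P = 20.2, I = 3717: Q = 1137.176.
Holding P constant, ∂Q/∂I = 0.0921.
η_I = (∂Q/∂I)·(I/Q) = 0.0921 × (3717/1137.176) = 0.30.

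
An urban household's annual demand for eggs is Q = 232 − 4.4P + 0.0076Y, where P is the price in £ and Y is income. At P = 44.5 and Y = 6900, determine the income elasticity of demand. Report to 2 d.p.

At P = 44.5, Y = 6900: Q = 88.640.
Holding P constant, ∂Q/∂Y = 0.0076.
η_Y = (∂Q/∂Y)·(Y/Q) = 0.0076 × (6900/88.640) = 0.59.

0.59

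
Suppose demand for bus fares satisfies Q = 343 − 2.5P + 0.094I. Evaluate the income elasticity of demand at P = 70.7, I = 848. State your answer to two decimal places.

At P = 70.7, I = 848: Q = 245.962.
Holding P constant, ∂Q/∂I = 0.094.
η_I = (∂Q/∂I)·(I/Q) = 0.094 × (848/245.962) = 0.32.

0.32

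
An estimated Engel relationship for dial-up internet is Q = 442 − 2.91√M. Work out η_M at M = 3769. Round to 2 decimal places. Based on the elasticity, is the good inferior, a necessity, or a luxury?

-0.34 (inferior good)

At M = 3769: Q = 263.349.
dQ/dM = -2.91/(2√M) = -0.0237001 at this income.
η = (dQ/dM)·(M/Q) = -0.0237001 × (3769/263.349) = -0.34.
Since η < 0, the good is an inferior good.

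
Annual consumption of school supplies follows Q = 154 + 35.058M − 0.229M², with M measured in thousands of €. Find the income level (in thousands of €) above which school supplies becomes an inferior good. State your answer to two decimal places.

76.55

dQ/dM = 35.058 − 0.458M.
The good is inferior where dQ/dM < 0. Setting dQ/dM = 0 gives M = 35.058 / 0.458 = 76.55.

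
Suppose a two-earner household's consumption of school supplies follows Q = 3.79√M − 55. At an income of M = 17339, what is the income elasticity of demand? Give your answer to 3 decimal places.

0.562

At M = 17339: Q = 444.058.
dQ/dM = 3.79/(2√M) = 0.0143912 at this income.
η = (dQ/dM)·(M/Q) = 0.0143912 × (17339/444.058) = 0.562.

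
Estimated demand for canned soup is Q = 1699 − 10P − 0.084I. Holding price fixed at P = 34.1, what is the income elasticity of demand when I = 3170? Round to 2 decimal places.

At P = 34.1, I = 3170: Q = 1091.720.
Holding P constant, ∂Q/∂I = −0.084.
η_I = (∂Q/∂I)·(I/Q) = -0.084 × (3170/1091.720) = -0.24.

-0.24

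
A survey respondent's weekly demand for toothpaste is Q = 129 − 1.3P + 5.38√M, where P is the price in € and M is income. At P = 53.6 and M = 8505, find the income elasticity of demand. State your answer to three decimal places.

0.447

At P = 53.6, M = 8505: Q = 555.477.
Holding P constant, ∂Q/∂M = 5.38/(2√M) = 0.0291686.
η_M = (∂Q/∂M)·(M/Q) = 0.0291686 × (8505/555.477) = 0.447.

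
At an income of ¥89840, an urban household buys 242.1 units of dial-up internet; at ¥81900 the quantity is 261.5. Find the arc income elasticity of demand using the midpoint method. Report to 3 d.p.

ΔQ = 261.5 − 242.1 = 19.4; midpoint Q̄ = (242.1 + 261.5)/2 = 251.8.
ΔI = 81900 − 89840 = -7940; midpoint Ī = (89840 + 81900)/2 = 85870.
η = (ΔQ/Q̄) ÷ (ΔI/Ī) = (19.4/251.8) ÷ (-7940/85870) = -0.833.

-0.833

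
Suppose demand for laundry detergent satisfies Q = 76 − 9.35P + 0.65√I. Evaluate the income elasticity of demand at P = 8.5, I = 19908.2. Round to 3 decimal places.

0.520

At P = 8.5, I = 19908.2: Q = 88.238.
Holding P constant, ∂Q/∂I = 0.65/(2√I) = 0.00230339.
η_I = (∂Q/∂I)·(I/Q) = 0.00230339 × (19908.2/88.238) = 0.520.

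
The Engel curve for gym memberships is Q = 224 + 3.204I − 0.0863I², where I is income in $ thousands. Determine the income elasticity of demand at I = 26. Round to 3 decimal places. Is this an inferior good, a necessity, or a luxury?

At I = 26: Q = 248.9652.
dQ/dI = 3.204 − 0.1726I = -1.28360.
η = (dQ/dI)·(I/Q) = -1.28360 × (26/248.9652) = -0.134.
η < 0 ⇒ inferior good.

-0.134 (inferior good)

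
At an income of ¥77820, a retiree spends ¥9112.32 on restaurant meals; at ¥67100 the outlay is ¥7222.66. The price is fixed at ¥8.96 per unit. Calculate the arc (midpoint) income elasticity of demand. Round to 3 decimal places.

With a constant price, Q₁ = 9112.32/8.96 = 1017.000 and Q₂ = 7222.66/8.96 = 806.100 (equivalently, work directly with expenditure since P cancels).
Midpoint %ΔQ = (7222.66 − 9112.32)/8167.49 = -0.23136; midpoint %ΔI = (67100 − 77820)/72460 = -0.14794.
η = -0.23136 / -0.14794 = 1.564.

1.564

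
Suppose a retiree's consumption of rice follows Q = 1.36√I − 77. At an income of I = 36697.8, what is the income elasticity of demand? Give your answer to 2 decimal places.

0.71

At I = 36697.8: Q = 183.531.
dQ/dI = 1.36/(2√I) = 0.00354968 at this income.
η = (dQ/dI)·(I/Q) = 0.00354968 × (36697.8/183.531) = 0.71.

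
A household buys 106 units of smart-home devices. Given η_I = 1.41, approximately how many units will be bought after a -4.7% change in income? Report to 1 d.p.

99.0

%ΔQ ≈ η × %ΔI = 1.41 × (-4.7%) = -6.627%.
New Q ≈ 106 × (1 − 0.06627) = 99.0.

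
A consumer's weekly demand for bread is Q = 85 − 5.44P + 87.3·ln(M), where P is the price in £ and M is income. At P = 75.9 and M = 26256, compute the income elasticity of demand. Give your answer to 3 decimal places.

0.156

At P = 75.9, M = 26256: Q = 560.438.
Holding P constant, ∂Q/∂M = 87.3/M = 0.00332495.
η_M = (∂Q/∂M)·(M/Q) = 0.00332495 × (26256/560.438) = 0.156.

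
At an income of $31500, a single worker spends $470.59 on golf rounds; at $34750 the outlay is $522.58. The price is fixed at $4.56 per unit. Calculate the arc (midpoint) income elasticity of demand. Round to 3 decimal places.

With a constant price, Q₁ = 470.59/4.56 = 103.200 and Q₂ = 522.58/4.56 = 114.601 (equivalently, work directly with expenditure since P cancels).
Midpoint %ΔQ = (522.58 − 470.59)/496.59 = 0.10470; midpoint %ΔI = (34750 − 31500)/33125 = 0.09811.
η = 0.10470 / 0.09811 = 1.067.

1.067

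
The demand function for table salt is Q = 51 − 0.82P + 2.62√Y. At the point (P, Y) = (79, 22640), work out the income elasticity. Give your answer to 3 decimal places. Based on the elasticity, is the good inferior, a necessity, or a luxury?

0.518 (necessity)

At P = 79, Y = 22640: Q = 380.441.
Holding P constant, ∂Q/∂Y = 2.62/(2√Y) = 0.00870629.
η_Y = (∂Q/∂Y)·(Y/Q) = 0.00870629 × (22640/380.441) = 0.518.
Since 0 < η < 1, this is a necessity.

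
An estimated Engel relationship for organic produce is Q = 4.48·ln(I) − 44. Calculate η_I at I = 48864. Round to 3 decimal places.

1.025

At I = 48864: Q = 4.370.
dQ/dI = 4.48/I = 0.000091683 at this income.
η = (dQ/dI)·(I/Q) = 0.000091683 × (48864/4.370) = 1.025.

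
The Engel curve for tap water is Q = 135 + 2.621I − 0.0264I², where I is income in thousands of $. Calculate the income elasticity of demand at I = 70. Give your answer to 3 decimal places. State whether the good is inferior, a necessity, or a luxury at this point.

At I = 70: Q = 189.1100.
dQ/dI = 2.621 − 0.0528I = -1.07500.
η = (dQ/dI)·(I/Q) = -1.07500 × (70/189.1100) = -0.398.
η < 0 ⇒ inferior good.

-0.398 (inferior good)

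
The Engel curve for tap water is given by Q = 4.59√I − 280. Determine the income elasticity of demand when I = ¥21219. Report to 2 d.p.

0.86

At I = 21219: Q = 388.614.
dQ/dI = 4.59/(2√I) = 0.0157551 at this income.
η = (dQ/dI)·(I/Q) = 0.0157551 × (21219/388.614) = 0.86.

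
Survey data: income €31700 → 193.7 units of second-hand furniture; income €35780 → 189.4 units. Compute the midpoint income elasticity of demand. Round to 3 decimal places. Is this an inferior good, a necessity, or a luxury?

-0.186 (inferior good)

ΔQ = 189.4 − 193.7 = -4.3; midpoint Q̄ = (193.7 + 189.4)/2 = 191.55.
ΔI = 35780 − 31700 = 4080; midpoint Ī = (31700 + 35780)/2 = 33740.
η = (ΔQ/Q̄) ÷ (ΔI/Ī) = (-4.3/191.55) ÷ (4080/33740) = -0.186.
η < 0 ⇒ inferior good.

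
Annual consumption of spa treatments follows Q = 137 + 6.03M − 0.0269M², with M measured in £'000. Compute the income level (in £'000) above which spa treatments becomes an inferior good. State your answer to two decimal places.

112.08

dQ/dM = 6.03 − 0.0538M.
The good is inferior where dQ/dM < 0. Setting dQ/dM = 0 gives M = 6.03 / 0.0538 = 112.08.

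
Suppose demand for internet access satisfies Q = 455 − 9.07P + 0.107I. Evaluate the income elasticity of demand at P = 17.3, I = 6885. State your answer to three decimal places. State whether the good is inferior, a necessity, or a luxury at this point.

0.712 (necessity)

At P = 17.3, I = 6885: Q = 1034.784.
Holding P constant, ∂Q/∂I = 0.107.
η_I = (∂Q/∂I)·(I/Q) = 0.107 × (6885/1034.784) = 0.712.
Since 0 < η < 1, this is a necessity.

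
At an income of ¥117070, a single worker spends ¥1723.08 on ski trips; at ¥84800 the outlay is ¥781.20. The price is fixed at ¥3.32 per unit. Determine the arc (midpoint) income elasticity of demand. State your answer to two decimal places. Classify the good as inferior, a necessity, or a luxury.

2.35 (luxury)

With a constant price, Q₁ = 1723.08/3.32 = 519.000 and Q₂ = 781.20/3.32 = 235.301 (equivalently, work directly with expenditure since P cancels).
Midpoint %ΔQ = (781.20 − 1723.08)/1252.14 = -0.75222; midpoint %ΔI = (84800 − 117070)/100935 = -0.31971.
η = -0.75222 / -0.31971 = 2.35.
η > 1 ⇒ luxury.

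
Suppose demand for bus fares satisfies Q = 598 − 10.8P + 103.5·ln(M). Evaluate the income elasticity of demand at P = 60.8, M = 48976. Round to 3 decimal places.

0.098

At P = 60.8, M = 48976: Q = 1059.065.
Holding P constant, ∂Q/∂M = 103.5/M = 0.00211328.
η_M = (∂Q/∂M)·(M/Q) = 0.00211328 × (48976/1059.065) = 0.098.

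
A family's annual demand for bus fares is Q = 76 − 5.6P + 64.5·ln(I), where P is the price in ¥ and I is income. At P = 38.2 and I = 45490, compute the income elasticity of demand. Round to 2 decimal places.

At P = 38.2, I = 45490: Q = 553.858.
Holding P constant, ∂Q/∂I = 64.5/I = 0.00141789.
η_I = (∂Q/∂I)·(I/Q) = 0.00141789 × (45490/553.858) = 0.12.

0.12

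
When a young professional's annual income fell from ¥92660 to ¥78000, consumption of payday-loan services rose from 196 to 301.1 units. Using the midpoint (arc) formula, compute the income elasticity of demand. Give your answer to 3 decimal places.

ΔQ = 301.1 − 196 = 105.1; midpoint Q̄ = (196 + 301.1)/2 = 248.55.
ΔI = 78000 − 92660 = -14660; midpoint Ī = (92660 + 78000)/2 = 85330.
η = (ΔQ/Q̄) ÷ (ΔI/Ī) = (105.1/248.55) ÷ (-14660/85330) = -2.461.

-2.461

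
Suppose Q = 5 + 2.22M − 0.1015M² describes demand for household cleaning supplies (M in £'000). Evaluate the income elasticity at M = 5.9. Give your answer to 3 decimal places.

At M = 5.9: Q = 14.5648.
dQ/dM = 2.22 − 0.203M = 1.02230.
η = (dQ/dM)·(M/Q) = 1.02230 × (5.9/14.5648) = 0.414.

0.414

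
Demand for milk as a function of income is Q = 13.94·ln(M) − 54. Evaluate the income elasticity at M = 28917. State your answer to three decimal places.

0.156

At M = 28917: Q = 89.194.
dQ/dM = 13.94/M = 0.000482069 at this income.
η = (dQ/dM)·(M/Q) = 0.000482069 × (28917/89.194) = 0.156.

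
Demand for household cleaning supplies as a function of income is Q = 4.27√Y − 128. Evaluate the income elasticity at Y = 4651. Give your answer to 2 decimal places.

At Y = 4651: Q = 163.206.
dQ/dY = 4.27/(2√Y) = 0.0313058 at this income.
η = (dQ/dY)·(Y/Q) = 0.0313058 × (4651/163.206) = 0.89.

0.89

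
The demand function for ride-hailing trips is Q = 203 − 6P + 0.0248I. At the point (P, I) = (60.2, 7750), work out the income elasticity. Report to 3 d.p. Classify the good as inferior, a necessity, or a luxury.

At P = 60.2, I = 7750: Q = 34.000.
Holding P constant, ∂Q/∂I = 0.0248.
η_I = (∂Q/∂I)·(I/Q) = 0.0248 × (7750/34.000) = 5.653.
Since η > 1, this is a luxury.

5.653 (luxury)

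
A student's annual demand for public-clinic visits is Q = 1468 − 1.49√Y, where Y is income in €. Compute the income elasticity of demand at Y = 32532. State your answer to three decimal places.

-0.112

At Y = 32532: Q = 1199.254.
dQ/dY = -1.49/(2√Y) = -0.00413048 at this income.
η = (dQ/dY)·(Y/Q) = -0.00413048 × (32532/1199.254) = -0.112.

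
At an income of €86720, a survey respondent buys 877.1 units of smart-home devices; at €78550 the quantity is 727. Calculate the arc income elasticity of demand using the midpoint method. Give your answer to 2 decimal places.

1.89

ΔQ = 727 − 877.1 = -150.1; midpoint Q̄ = (877.1 + 727)/2 = 802.05.
ΔI = 78550 − 86720 = -8170; midpoint Ī = (86720 + 78550)/2 = 82635.
η = (ΔQ/Q̄) ÷ (ΔI/Ī) = (-150.1/802.05) ÷ (-8170/82635) = 1.89.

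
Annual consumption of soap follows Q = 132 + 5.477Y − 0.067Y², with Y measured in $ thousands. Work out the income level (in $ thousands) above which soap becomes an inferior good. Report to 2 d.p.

40.87

dQ/dY = 5.477 − 0.134Y.
The good is inferior where dQ/dY < 0. Setting dQ/dY = 0 gives Y = 5.477 / 0.134 = 40.87.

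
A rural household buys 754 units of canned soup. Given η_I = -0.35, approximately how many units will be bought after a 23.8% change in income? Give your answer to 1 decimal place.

%ΔQ ≈ η × %ΔI = -0.35 × 23.8% = -8.33%.
New Q ≈ 754 × (1 − 0.0833) = 691.2.

691.2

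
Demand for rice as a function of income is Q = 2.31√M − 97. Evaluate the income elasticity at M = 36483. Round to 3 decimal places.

0.641

At M = 36483: Q = 344.222.
dQ/dM = 2.31/(2√M) = 0.00604695 at this income.
η = (dQ/dM)·(M/Q) = 0.00604695 × (36483/344.222) = 0.641.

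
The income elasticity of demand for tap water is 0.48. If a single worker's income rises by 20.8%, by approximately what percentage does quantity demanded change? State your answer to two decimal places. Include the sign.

9.98%

%ΔQ ≈ η × %ΔI = 0.48 × 20.8% = 9.98%.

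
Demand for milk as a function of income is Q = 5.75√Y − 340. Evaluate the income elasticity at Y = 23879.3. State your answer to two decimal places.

0.81

At Y = 23879.3: Q = 548.543.
dQ/dY = 5.75/(2√Y) = 0.0186049 at this income.
η = (dQ/dY)·(Y/Q) = 0.0186049 × (23879.3/548.543) = 0.81.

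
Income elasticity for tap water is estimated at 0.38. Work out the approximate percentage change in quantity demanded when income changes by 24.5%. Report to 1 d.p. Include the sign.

%ΔQ ≈ η × %ΔI = 0.38 × 24.5% = 9.3%.

9.3%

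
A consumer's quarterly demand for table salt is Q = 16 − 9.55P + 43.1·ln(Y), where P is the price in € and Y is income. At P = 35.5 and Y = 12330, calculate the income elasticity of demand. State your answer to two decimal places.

At P = 35.5, Y = 12330: Q = 82.968.
Holding P constant, ∂Q/∂Y = 43.1/Y = 0.00349554.
η_Y = (∂Q/∂Y)·(Y/Q) = 0.00349554 × (12330/82.968) = 0.52.

0.52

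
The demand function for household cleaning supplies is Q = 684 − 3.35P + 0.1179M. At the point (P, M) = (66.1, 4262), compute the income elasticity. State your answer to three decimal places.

At P = 66.1, M = 4262: Q = 965.055.
Holding P constant, ∂Q/∂M = 0.1179.
η_M = (∂Q/∂M)·(M/Q) = 0.1179 × (4262/965.055) = 0.521.

0.521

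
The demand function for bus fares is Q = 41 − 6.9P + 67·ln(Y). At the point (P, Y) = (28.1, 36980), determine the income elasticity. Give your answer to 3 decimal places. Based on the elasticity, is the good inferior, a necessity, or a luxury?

At P = 28.1, Y = 36980: Q = 551.825.
Holding P constant, ∂Q/∂Y = 67/Y = 0.00181179.
η_Y = (∂Q/∂Y)·(Y/Q) = 0.00181179 × (36980/551.825) = 0.121.
Since 0 < η < 1, this is a necessity.

0.121 (necessity)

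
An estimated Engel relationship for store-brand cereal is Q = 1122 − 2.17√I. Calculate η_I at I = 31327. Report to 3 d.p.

At I = 31327: Q = 737.922.
dQ/dI = -2.17/(2√I) = -0.00613014 at this income.
η = (dQ/dI)·(I/Q) = -0.00613014 × (31327/737.922) = -0.260.

-0.260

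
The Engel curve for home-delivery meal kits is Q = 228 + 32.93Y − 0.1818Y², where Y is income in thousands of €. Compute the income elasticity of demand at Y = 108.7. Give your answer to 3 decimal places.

-0.432

At Y = 108.7: Q = 1659.3986.
dQ/dY = 32.93 − 0.3636Y = -6.59332.
η = (dQ/dY)·(Y/Q) = -6.59332 × (108.7/1659.3986) = -0.432.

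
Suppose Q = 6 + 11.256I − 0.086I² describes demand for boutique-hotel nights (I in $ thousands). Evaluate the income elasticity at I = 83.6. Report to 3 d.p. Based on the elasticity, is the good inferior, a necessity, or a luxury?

At I = 83.6: Q = 345.9510.
dQ/dI = 11.256 − 0.172I = -3.12320.
η = (dQ/dI)·(I/Q) = -3.12320 × (83.6/345.9510) = -0.755.
η < 0 ⇒ inferior good.

-0.755 (inferior good)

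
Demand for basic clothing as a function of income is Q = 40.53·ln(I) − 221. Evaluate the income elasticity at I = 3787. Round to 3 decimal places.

0.359

At I = 3787: Q = 112.940.
dQ/dI = 40.53/I = 0.0107024 at this income.
η = (dQ/dI)·(I/Q) = 0.0107024 × (3787/112.940) = 0.359.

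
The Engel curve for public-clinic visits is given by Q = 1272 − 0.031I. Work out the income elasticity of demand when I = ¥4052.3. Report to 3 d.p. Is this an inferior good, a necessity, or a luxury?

-0.110 (inferior good)

At I = 4052.3: Q = 1146.379.
dQ/dI = −0.031.
η = (dQ/dI)·(I/Q) = -0.031 × (4052.3/1146.379) = -0.110.
Since η < 0, the good is an inferior good.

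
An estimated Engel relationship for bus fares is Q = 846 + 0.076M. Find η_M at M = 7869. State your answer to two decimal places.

At M = 7869: Q = 1444.044.
dQ/dM = 0.076.
η = (dQ/dM)·(M/Q) = 0.076 × (7869/1444.044) = 0.41.

0.41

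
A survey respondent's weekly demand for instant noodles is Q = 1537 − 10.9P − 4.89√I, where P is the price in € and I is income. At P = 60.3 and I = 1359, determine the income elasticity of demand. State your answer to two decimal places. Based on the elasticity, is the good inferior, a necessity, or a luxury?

-0.13 (inferior good)

At P = 60.3, I = 1359: Q = 699.462.
Holding P constant, ∂Q/∂I = -4.89/(2√I) = -0.0663238.
η_I = (∂Q/∂I)·(I/Q) = -0.0663238 × (1359/699.462) = -0.13.
Since η < 0, this is an inferior good.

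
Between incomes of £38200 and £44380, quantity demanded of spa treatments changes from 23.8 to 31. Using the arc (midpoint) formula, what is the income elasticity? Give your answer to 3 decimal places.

1.756

ΔQ = 31 − 23.8 = 7.2; midpoint Q̄ = (23.8 + 31)/2 = 27.4.
ΔI = 44380 − 38200 = 6180; midpoint Ī = (38200 + 44380)/2 = 41290.
η = (ΔQ/Q̄) ÷ (ΔI/Ī) = (7.2/27.4) ÷ (6180/41290) = 1.756.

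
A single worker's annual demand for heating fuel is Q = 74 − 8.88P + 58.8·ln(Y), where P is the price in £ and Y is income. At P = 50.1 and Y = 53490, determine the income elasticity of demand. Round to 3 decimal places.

0.218

At P = 50.1, Y = 53490: Q = 269.282.
Holding P constant, ∂Q/∂Y = 58.8/Y = 0.00109927.
η_Y = (∂Q/∂Y)·(Y/Q) = 0.00109927 × (53490/269.282) = 0.218.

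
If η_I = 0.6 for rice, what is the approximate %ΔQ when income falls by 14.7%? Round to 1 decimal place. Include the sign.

-8.8%

%ΔQ ≈ η × %ΔI = 0.6 × (-14.7%) = -8.8%.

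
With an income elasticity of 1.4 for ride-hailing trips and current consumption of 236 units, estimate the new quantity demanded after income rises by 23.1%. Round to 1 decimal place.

%ΔQ ≈ η × %ΔI = 1.4 × 23.1% = 32.34%.
New Q ≈ 236 × (1 + 0.3234) = 312.3.

312.3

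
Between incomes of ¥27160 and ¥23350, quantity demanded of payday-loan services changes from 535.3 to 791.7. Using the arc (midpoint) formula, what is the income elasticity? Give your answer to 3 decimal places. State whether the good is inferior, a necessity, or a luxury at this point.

-2.562 (inferior good)

ΔQ = 791.7 − 535.3 = 256.4; midpoint Q̄ = (535.3 + 791.7)/2 = 663.5.
ΔI = 23350 − 27160 = -3810; midpoint Ī = (27160 + 23350)/2 = 25255.
η = (ΔQ/Q̄) ÷ (ΔI/Ī) = (256.4/663.5) ÷ (-3810/25255) = -2.562.
η < 0 ⇒ inferior good.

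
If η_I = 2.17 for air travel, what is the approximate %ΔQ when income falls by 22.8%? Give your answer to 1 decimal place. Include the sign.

-49.5%

%ΔQ ≈ η × %ΔI = 2.17 × (-22.8%) = -49.5%.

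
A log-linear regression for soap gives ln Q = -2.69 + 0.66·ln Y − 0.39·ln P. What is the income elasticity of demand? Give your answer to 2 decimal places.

In a log-linear demand, the coefficient on ln Y is the income elasticity.
So η = 0.66.

0.66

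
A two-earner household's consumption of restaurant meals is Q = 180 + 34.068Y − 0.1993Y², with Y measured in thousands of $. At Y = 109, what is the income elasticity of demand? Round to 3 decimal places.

At Y = 109: Q = 1525.5287.
dQ/dY = 34.068 − 0.3986Y = -9.37940.
η = (dQ/dY)·(Y/Q) = -9.37940 × (109/1525.5287) = -0.670.

-0.670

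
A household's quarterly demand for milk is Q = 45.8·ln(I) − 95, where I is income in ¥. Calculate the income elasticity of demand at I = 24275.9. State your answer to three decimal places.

At I = 24275.9: Q = 367.454.
dQ/dI = 45.8/I = 0.00188664 at this income.
η = (dQ/dI)·(I/Q) = 0.00188664 × (24275.9/367.454) = 0.125.

0.125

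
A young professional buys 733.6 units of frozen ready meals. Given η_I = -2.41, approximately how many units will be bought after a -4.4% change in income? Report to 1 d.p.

811.4

%ΔQ ≈ η × %ΔI = -2.41 × (-4.4%) = 10.604%.
New Q ≈ 733.6 × (1 + 0.10604) = 811.4.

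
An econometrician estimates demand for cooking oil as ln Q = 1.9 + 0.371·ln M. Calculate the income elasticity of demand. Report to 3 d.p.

In a log-linear demand, the coefficient on ln M is the income elasticity.
So η = 0.371.

0.371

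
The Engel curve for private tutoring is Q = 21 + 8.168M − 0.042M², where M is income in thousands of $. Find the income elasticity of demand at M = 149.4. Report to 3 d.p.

At M = 149.4: Q = 303.8441.
dQ/dM = 8.168 − 0.084M = -4.38160.
η = (dQ/dM)·(M/Q) = -4.38160 × (149.4/303.8441) = -2.154.

-2.154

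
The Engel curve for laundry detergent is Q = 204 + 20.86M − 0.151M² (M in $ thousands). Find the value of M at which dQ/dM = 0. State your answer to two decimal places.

dQ/dM = 20.86 − 0.302M.
The good is inferior where dQ/dM < 0. Setting dQ/dM = 0 gives M = 20.86 / 0.302 = 69.07.

69.07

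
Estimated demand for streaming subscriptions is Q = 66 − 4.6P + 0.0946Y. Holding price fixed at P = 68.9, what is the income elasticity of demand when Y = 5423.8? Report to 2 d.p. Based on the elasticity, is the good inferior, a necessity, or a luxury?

At P = 68.9, Y = 5423.8: Q = 262.151.
Holding P constant, ∂Q/∂Y = 0.0946.
η_Y = (∂Q/∂Y)·(Y/Q) = 0.0946 × (5423.8/262.151) = 1.96.
Since η > 1, this is a luxury.

1.96 (luxury)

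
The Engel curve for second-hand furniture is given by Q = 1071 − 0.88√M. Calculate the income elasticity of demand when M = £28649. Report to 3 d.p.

At M = 28649: Q = 922.051.
dQ/dM = -0.88/(2√M) = -0.00259955 at this income.
η = (dQ/dM)·(M/Q) = -0.00259955 × (28649/922.051) = -0.081.

-0.081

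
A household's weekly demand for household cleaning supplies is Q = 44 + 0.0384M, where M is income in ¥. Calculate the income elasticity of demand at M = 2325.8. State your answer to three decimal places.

At M = 2325.8: Q = 133.311.
dQ/dM = 0.0384.
η = (dQ/dM)·(M/Q) = 0.0384 × (2325.8/133.311) = 0.670.

0.670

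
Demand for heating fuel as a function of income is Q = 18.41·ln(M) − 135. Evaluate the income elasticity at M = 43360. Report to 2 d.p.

0.30

At M = 43360: Q = 61.569.
dQ/dM = 18.41/M = 0.000424585 at this income.
η = (dQ/dM)·(M/Q) = 0.000424585 × (43360/61.569) = 0.30.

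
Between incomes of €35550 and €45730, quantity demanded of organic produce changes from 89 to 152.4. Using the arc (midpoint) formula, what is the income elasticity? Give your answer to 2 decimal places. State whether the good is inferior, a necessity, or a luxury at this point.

ΔQ = 152.4 − 89 = 63.4; midpoint Q̄ = (89 + 152.4)/2 = 120.7.
ΔI = 45730 − 35550 = 10180; midpoint Ī = (35550 + 45730)/2 = 40640.
η = (ΔQ/Q̄) ÷ (ΔI/Ī) = (63.4/120.7) ÷ (10180/40640) = 2.10.
η > 1 ⇒ luxury.

2.10 (luxury)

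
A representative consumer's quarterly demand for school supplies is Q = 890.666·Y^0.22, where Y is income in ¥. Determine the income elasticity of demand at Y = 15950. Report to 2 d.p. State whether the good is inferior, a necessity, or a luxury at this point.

0.22 (necessity)

For Q = A·Y^β the income elasticity is constant and equal to β.
Here β = 0.22, so η = 0.22.
Since 0 < η < 1, the good is a necessity.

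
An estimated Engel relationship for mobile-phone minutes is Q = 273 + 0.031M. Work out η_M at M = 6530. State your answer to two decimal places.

At M = 6530: Q = 475.430.
dQ/dM = 0.031.
η = (dQ/dM)·(M/Q) = 0.031 × (6530/475.430) = 0.43.

0.43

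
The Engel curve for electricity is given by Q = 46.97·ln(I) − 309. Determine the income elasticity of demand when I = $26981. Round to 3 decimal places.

At I = 26981: Q = 170.230.
dQ/dI = 46.97/I = 0.00174085 at this income.
η = (dQ/dI)·(I/Q) = 0.00174085 × (26981/170.230) = 0.276.

0.276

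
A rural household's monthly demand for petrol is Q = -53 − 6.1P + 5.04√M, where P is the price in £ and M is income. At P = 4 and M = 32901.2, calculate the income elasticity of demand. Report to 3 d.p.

0.546

At P = 4, M = 32901.2: Q = 836.790.
Holding P constant, ∂Q/∂M = 5.04/(2√M) = 0.013893.
η_M = (∂Q/∂M)·(M/Q) = 0.013893 × (32901.2/836.790) = 0.546.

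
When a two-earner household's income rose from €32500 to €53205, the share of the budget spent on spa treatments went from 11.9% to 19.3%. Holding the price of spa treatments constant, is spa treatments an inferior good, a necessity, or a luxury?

The budget share rises as income rises, so η > 1.

luxury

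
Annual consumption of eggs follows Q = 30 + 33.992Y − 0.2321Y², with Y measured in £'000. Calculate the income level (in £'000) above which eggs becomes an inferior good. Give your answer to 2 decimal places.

dQ/dY = 33.992 − 0.4642Y.
The good is inferior where dQ/dY < 0. Setting dQ/dY = 0 gives Y = 33.992 / 0.4642 = 73.23.

73.23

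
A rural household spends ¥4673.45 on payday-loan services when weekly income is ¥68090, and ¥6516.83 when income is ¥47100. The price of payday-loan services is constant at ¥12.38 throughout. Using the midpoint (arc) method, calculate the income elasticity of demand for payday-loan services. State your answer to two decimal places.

With a constant price, Q₁ = 4673.45/12.38 = 377.500 and Q₂ = 6516.83/12.38 = 526.400 (equivalently, work directly with expenditure since P cancels).
Midpoint %ΔQ = (6516.83 − 4673.45)/5595.14 = 0.32946; midpoint %ΔI = (47100 − 68090)/57595 = -0.36444.
η = 0.32946 / -0.36444 = -0.90.

-0.90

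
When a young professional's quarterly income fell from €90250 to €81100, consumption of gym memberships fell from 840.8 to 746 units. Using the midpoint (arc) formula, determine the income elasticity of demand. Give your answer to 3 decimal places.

ΔQ = 746 − 840.8 = -94.8; midpoint Q̄ = (840.8 + 746)/2 = 793.4.
ΔI = 81100 − 90250 = -9150; midpoint Ī = (90250 + 81100)/2 = 85675.
η = (ΔQ/Q̄) ÷ (ΔI/Ī) = (-94.8/793.4) ÷ (-9150/85675) = 1.119.

1.119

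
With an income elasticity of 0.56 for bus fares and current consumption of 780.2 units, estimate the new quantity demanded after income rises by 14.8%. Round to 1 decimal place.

%ΔQ ≈ η × %ΔI = 0.56 × 14.8% = 8.288%.
New Q ≈ 780.2 × (1 + 0.08288) = 844.9.

844.9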